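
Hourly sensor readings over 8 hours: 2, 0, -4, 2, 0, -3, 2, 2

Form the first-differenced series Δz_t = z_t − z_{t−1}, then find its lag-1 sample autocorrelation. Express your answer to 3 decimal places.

-0.394

First differences Δz: -2, -4, 6, -2, -3, 5, 0
Mean of differences = 0.0000
Numerator Σ(Δz_t−Δz̄)(Δz_{t+1}−Δz̄) = -37.0000
Denominator Σ(Δz_t−Δz̄)² = 94.0000
r_1(Δz) = -37.0000 / 94.0000 = -0.394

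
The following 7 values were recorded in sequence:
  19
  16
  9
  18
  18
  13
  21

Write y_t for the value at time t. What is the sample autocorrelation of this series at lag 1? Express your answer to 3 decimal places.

Mean ȳ = (19 + 16 + 9 + 18 + 18 + 13 + 21)/7 = 16.2857
Deviations from mean: 2.7143, -0.2857, -7.2857, 1.7143, 1.7143, -3.2857, 4.7143
Σ(y_t−ȳ)(y_{t+1}−ȳ) = (-0.7755) + (2.0816) + (-12.4898) + (2.9388) + (-5.6327) + (-15.4898) = -29.3673
Denominator Σ(y_t−ȳ)² = 99.4286
r_1 = -29.3673 / 99.4286 = -0.295

-0.295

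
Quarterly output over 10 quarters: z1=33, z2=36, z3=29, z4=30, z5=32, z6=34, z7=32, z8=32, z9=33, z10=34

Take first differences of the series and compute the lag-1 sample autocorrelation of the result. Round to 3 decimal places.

First differences Δz: 3, -7, 1, 2, 2, -2, 0, 1, 1
Mean of differences = 0.1111
Numerator Σ(Δz_t−Δz̄)(Δz_{t+1}−Δz̄) = -24.6790
Denominator Σ(Δz_t−Δz̄)² = 72.8889
r_1(Δz) = -24.6790 / 72.8889 = -0.339

-0.339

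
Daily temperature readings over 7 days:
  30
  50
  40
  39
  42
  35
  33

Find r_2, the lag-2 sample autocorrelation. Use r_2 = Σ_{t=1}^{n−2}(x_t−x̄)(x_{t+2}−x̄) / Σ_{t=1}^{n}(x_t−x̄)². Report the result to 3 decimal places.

-0.085

Mean x̄ = (30 + 50 + 40 + 39 + 42 + 35 + 33)/7 = 38.4286
Deviations from mean: -8.4286, 11.5714, 1.5714, 0.5714, 3.5714, -3.4286, -5.4286
Numerator Σ_{t=1}^{5}(x_t−x̄)(x_{t+2}−x̄) = -22.3673
Denominator Σ(x_t−x̄)² = 261.7143
r_2 = -22.3673 / 261.7143 = -0.085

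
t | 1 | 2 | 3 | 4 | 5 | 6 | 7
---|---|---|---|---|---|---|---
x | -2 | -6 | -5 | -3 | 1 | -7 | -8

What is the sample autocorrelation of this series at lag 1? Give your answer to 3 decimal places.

Mean x̄ = (-2 − 6 − 5 − 3 + 1 − 7 − 8)/7 = -4.2857
Deviations from mean: 2.2857, -1.7143, -0.7143, 1.2857, 5.2857, -2.7143, -3.7143
Σ(x_t−x̄)(x_{t+1}−x̄) = (-3.9184) + (1.2245) + (-0.9184) + (6.7959) + (-14.3469) + (10.0816) = -1.0816
Denominator Σ(x_t−x̄)² = 59.4286
r_1 = -1.0816 / 59.4286 = -0.018

-0.018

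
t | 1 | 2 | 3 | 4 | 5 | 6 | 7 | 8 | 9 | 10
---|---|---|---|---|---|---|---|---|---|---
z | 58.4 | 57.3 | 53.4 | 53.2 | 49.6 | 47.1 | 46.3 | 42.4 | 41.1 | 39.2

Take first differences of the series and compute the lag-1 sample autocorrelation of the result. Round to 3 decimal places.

First differences Δz: -1.1, -3.9, -0.2, -3.6, -2.5, -0.8, -3.9, -1.3, -1.9
Mean of differences = -2.1333
Numerator Σ(Δz_t−Δz̄)(Δz_{t+1}−Δz̄) = -11.6611
Denominator Σ(Δz_t−Δz̄)² = 15.8600
r_1(Δz) = -11.6611 / 15.8600 = -0.735

-0.735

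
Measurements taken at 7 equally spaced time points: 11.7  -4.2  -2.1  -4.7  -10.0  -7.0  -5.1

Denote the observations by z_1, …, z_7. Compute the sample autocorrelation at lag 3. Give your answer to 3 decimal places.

Mean z̄ = (11.7 − 4.2 − 2.1 − 4.7 − 10.0 − 7.0 − 5.1)/7 = -3.0571
Deviations from mean: 14.7571, -1.1429, 0.9571, -1.6429, -6.9429, -3.9429, -2.0429
Numerator Σ_{t=1}^{4}(z_t−z̄)(z_{t+3}−z̄) = -16.7269
Denominator Σ(z_t−z̄)² = 290.6171
r_3 = -16.7269 / 290.6171 = -0.058

-0.058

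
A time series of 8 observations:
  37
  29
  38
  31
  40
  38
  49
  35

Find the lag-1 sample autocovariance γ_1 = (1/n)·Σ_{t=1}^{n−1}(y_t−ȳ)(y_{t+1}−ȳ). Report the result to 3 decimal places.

Mean ȳ = (37 + 29 + 38 + 31 + 40 + 38 + 49 + 35)/8 = 37.1250
Deviations: -0.1250, -8.1250, 0.8750, -6.1250, 2.8750, 0.8750, 11.8750, -2.1250
Σ_{t=1}^{7}(y_t−ȳ)(y_{t+1}−ȳ) = -41.3906
γ_1 = -41.3906 / 8 = -5.174

-5.174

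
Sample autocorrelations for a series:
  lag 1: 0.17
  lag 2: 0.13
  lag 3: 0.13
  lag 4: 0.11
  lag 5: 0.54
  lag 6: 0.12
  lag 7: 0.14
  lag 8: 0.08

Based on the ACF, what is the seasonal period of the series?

5

The largest autocorrelation is r_5 = 0.54; the remaining lags stay at or below 0.17.
The dominant spike at lag 5 indicates a seasonal period of 5.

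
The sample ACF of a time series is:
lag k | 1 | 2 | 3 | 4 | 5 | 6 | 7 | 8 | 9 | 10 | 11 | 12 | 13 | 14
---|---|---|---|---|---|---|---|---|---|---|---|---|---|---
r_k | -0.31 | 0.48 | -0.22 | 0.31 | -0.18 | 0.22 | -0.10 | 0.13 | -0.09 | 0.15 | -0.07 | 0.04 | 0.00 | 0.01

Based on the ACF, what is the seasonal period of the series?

2

The largest autocorrelation is r_2 = 0.48, with weaker echoes at lags 4 (0.31), 6 (0.22) and 10 (0.15); the remaining lags stay at or below 0.13.
The dominant spike at lag 2 indicates a seasonal period of 2.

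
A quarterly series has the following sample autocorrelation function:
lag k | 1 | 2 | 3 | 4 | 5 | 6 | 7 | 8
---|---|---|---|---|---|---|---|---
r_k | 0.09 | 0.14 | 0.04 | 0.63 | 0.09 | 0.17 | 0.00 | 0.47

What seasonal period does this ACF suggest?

4

The largest autocorrelation is r_4 = 0.63, with a weaker echo at lag 8 (0.47); the remaining lags stay at or below 0.17.
The dominant spike at lag 4 indicates a seasonal period of 4.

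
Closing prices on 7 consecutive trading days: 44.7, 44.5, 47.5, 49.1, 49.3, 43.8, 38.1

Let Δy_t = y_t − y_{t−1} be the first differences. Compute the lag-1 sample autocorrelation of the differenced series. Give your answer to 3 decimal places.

First differences Δy: -0.2, 3.0, 1.6, 0.2, -5.5, -5.7
Mean of differences = -1.1000
Numerator Σ(Δy_t−Δȳ)(Δy_{t+1}−Δȳ) = 32.7900
Denominator Σ(Δy_t−Δȳ)² = 67.1200
r_1(Δy) = 32.7900 / 67.1200 = 0.489

0.489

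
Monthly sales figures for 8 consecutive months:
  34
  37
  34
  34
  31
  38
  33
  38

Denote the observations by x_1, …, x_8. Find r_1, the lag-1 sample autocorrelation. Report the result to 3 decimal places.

-0.521

Mean x̄ = (34 + 37 + 34 + 34 + 31 + 38 + 33 + 38)/8 = 34.8750
Deviations from mean: -0.8750, 2.1250, -0.8750, -0.8750, -3.8750, 3.1250, -1.8750, 3.1250
Σ(x_t−x̄)(x_{t+1}−x̄) = (-1.8594) + (-1.8594) + (0.7656) + (3.3906) + (-12.1094) + (-5.8594) + (-5.8594) = -23.3906
Denominator Σ(x_t−x̄)² = 44.8750
r_1 = -23.3906 / 44.8750 = -0.521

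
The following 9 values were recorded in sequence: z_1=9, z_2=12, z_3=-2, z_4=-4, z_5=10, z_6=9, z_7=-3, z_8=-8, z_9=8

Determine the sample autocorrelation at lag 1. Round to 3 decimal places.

Mean z̄ = (9 + 12 − 2 − 4 + 10 + 9 − 3 − 8 + 8)/9 = 3.4444
Numerator Σ_{t=1}^{8}(z_t−z̄)(z_{t+1}−z̄) = 14.9136
Denominator Σ(z_t−z̄)² = 456.2222
r_1 = 14.9136 / 456.2222 = 0.033

0.033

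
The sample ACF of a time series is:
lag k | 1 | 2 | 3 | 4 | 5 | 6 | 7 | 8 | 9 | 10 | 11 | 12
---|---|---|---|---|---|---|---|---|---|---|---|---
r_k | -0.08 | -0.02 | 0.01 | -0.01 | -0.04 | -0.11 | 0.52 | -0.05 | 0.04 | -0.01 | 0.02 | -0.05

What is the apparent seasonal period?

7

The largest autocorrelation is r_7 = 0.52; the remaining lags stay at or below 0.04.
The dominant spike at lag 7 indicates a seasonal period of 7.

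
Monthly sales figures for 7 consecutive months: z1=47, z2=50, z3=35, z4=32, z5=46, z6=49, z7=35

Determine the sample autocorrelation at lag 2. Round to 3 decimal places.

-0.685

Mean z̄ = (47 + 50 + 35 + 32 + 46 + 49 + 35)/7 = 42.0000
Deviations from mean: 5.0000, 8.0000, -7.0000, -10.0000, 4.0000, 7.0000, -7.0000
Σ(z_t−z̄)(z_{t+2}−z̄) = (-35.0000) + (-80.0000) + (-28.0000) + (-70.0000) + (-28.0000) = -241.0000
Denominator Σ(z_t−z̄)² = 352.0000
r_2 = -241.0000 / 352.0000 = -0.685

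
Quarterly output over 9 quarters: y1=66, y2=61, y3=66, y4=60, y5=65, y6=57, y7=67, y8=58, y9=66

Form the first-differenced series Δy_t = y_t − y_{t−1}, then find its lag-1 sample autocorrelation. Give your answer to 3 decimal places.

-0.874

First differences Δy: -5, 5, -6, 5, -8, 10, -9, 8
Mean of differences = 0.0000
Numerator Σ(Δy_t−Δȳ)(Δy_{t+1}−Δȳ) = -367.0000
Denominator Σ(Δy_t−Δȳ)² = 420.0000
r_1(Δy) = -367.0000 / 420.0000 = -0.874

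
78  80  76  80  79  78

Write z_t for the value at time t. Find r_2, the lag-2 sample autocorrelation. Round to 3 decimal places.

Mean z̄ = (78 + 80 + 76 + 80 + 79 + 78)/6 = 78.5000
Deviations from mean: -0.5000, 1.5000, -2.5000, 1.5000, 0.5000, -0.5000
Σ(z_t−z̄)(z_{t+2}−z̄) = (1.2500) + (2.2500) + (-1.2500) + (-0.7500) = 1.5000
Denominator Σ(z_t−z̄)² = 11.5000
r_2 = 1.5000 / 11.5000 = 0.130

0.130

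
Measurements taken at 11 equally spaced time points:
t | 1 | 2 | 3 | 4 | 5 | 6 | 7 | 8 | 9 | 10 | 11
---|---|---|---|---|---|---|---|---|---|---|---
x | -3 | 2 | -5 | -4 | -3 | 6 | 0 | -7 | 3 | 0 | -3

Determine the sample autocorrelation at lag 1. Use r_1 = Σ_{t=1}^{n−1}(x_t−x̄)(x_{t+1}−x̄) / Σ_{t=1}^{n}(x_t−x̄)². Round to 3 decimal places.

-0.235

Mean x̄ = (-3 + 2 − 5 − 4 − 3 + 6 + 0 − 7 + 3 + 0 − 3)/11 = -1.2727
Numerator Σ_{t=1}^{10}(x_t−x̄)(x_{t+1}−x̄) = -34.8017
Denominator Σ(x_t−x̄)² = 148.1818
r_1 = -34.8017 / 148.1818 = -0.235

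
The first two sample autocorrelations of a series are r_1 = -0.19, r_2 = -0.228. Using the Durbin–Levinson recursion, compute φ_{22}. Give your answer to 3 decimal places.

φ_{22} = (r_2 − r_1²) / (1 − r_1²)
r_1² = (-0.19)² = 0.0361
Numerator = -0.228 − 0.0361 = -0.2641; denominator = 1 − 0.0361 = 0.9639
φ_{22} = -0.2641 / 0.9639 = -0.274

-0.274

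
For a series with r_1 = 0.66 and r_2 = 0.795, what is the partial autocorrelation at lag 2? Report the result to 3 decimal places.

φ_{22} = (r_2 − r_1²) / (1 − r_1²)
r_1² = (0.66)² = 0.4356
Numerator = 0.795 − 0.4356 = 0.3594; denominator = 1 − 0.4356 = 0.5644
φ_{22} = 0.3594 / 0.5644 = 0.637

0.637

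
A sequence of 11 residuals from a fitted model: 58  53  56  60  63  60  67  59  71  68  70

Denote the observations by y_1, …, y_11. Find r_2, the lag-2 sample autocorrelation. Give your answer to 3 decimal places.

0.419

Mean ȳ = (58 + 53 + 56 + 60 + 63 + 60 + 67 + 59 + 71 + 68 + 70)/11 = 62.2727
Numerator Σ_{t=1}^{9}(y_t−ȳ)(y_{t+2}−ȳ) = 149.3058
Denominator Σ(y_t−ȳ)² = 356.1818
r_2 = 149.3058 / 356.1818 = 0.419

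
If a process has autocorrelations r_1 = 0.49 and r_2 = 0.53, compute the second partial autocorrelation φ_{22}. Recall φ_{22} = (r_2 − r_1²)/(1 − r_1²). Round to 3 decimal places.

φ_{22} = (r_2 − r_1²) / (1 − r_1²)
r_1² = (0.49)² = 0.2401
Numerator = 0.53 − 0.2401 = 0.2899; denominator = 1 − 0.2401 = 0.7599
φ_{22} = 0.2899 / 0.7599 = 0.381

0.381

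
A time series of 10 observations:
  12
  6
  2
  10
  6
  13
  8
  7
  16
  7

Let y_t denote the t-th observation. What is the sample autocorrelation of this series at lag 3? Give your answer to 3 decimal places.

0.127

Mean ȳ = (12 + 6 + 2 + 10 + 6 + 13 + 8 + 7 + 16 + 7)/10 = 8.7000
Σ(y_t−ȳ)(y_{t+3}−ȳ) = (4.2900) + (7.2900) + (-28.8100) + (-0.9100) + (4.5900) + (31.3900) + (1.1900) = 19.0300
Denominator Σ(y_t−ȳ)² = 150.1000
r_3 = 19.0300 / 150.1000 = 0.127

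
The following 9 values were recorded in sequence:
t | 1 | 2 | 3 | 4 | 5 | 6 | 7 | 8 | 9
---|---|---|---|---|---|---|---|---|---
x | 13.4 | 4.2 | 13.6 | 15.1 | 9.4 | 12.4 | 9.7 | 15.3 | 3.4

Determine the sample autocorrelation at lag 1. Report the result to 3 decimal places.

-0.455

Mean x̄ = (13.4 + 4.2 + 13.6 + 15.1 + 9.4 + 12.4 + 9.7 + 15.3 + 3.4)/9 = 10.7222
Numerator Σ_{t=1}^{8}(x_t−x̄)(x_{t+1}−x̄) = -71.5572
Denominator Σ(x_t−x̄)² = 157.3356
r_1 = -71.5572 / 157.3356 = -0.455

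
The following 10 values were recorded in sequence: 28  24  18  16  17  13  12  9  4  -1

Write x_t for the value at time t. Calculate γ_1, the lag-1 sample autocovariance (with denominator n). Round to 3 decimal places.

Mean x̄ = (28 + 24 + 18 + 16 + 17 + 13 + 12 + 9 + 4 − 1)/10 = 14.0000
Σ_{t=1}^{9}(x_t−x̄)(x_{t+1}−x̄) = 403.0000
γ_1 = 403.0000 / 10 = 40.300

40.300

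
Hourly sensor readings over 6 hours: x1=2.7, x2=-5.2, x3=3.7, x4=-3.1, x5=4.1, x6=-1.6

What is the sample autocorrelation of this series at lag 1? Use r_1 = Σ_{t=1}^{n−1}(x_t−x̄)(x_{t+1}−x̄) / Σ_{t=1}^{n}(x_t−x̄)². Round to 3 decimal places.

Mean x̄ = (2.7 − 5.2 + 3.7 − 3.1 + 4.1 − 1.6)/6 = 0.1000
Deviations from mean: 2.6000, -5.3000, 3.6000, -3.2000, 4.0000, -1.7000
Σ(x_t−x̄)(x_{t+1}−x̄) = (-13.7800) + (-19.0800) + (-11.5200) + (-12.8000) + (-6.8000) = -63.9800
Denominator Σ(x_t−x̄)² = 76.9400
r_1 = -63.9800 / 76.9400 = -0.832

-0.832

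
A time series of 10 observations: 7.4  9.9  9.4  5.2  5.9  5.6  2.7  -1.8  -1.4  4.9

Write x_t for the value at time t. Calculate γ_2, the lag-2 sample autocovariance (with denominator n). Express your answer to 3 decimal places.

2.411

Mean x̄ = (7.4 + 9.9 + 9.4 + 5.2 + 5.9 + 5.6 + 2.7 − 1.8 − 1.4 + 4.9)/10 = 4.7800
Σ_{t=1}^{8}(x_t−x̄)(x_{t+2}−x̄) = 24.1132
γ_2 = 24.1132 / 10 = 2.411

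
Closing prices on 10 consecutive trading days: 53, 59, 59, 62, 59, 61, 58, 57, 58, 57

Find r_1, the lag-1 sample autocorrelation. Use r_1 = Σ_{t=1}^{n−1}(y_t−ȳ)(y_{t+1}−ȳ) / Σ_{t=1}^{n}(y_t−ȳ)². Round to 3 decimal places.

Mean ȳ = (53 + 59 + 59 + 62 + 59 + 61 + 58 + 57 + 58 + 57)/10 = 58.3000
Numerator Σ_{t=1}^{9}(y_t−ȳ)(y_{t+1}−ȳ) = 4.2100
Denominator Σ(y_t−ȳ)² = 54.1000
r_1 = 4.2100 / 54.1000 = 0.078

0.078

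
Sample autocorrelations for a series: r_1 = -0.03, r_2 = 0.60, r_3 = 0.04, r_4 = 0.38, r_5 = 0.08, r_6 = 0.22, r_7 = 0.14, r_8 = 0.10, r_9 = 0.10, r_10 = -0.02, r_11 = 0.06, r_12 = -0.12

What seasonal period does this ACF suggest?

The largest autocorrelation is r_2 = 0.60, with weaker echoes at lags 4 (0.38) and 6 (0.22); the remaining lags stay at or below 0.14.
The dominant spike at lag 2 indicates a seasonal period of 2.

2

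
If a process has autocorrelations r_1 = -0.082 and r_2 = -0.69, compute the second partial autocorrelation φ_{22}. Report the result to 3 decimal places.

φ_{22} = (r_2 − r_1²) / (1 − r_1²)
r_1² = (-0.082)² = 0.006724
Numerator = -0.69 − 0.0067 = -0.6967; denominator = 1 − 0.0067 = 0.9933
φ_{22} = -0.6967 / 0.9933 = -0.701

-0.701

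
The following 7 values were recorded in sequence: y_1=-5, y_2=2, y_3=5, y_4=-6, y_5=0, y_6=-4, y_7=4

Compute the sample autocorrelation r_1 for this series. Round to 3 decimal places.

Mean ȳ = (-5 + 2 + 5 − 6 + 0 − 4 + 4)/7 = -0.5714
Deviations from mean: -4.4286, 2.5714, 5.5714, -5.4286, 0.5714, -3.4286, 4.5714
Numerator Σ_{t=1}^{6}(y_t−ȳ)(y_{t+1}−ȳ) = -48.0408
Denominator Σ(y_t−ȳ)² = 119.7143
r_1 = -48.0408 / 119.7143 = -0.401

-0.401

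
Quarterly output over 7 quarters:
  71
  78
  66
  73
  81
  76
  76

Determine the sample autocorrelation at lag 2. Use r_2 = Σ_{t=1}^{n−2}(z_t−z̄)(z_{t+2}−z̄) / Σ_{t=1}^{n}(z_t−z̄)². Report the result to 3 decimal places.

Mean z̄ = (71 + 78 + 66 + 73 + 81 + 76 + 76)/7 = 74.4286
Deviations from mean: -3.4286, 3.5714, -8.4286, -1.4286, 6.5714, 1.5714, 1.5714
Σ(z_t−z̄)(z_{t+2}−z̄) = (28.8980) + (-5.1020) + (-55.3878) + (-2.2449) + (10.3265) = -23.5102
Denominator Σ(z_t−z̄)² = 145.7143
r_2 = -23.5102 / 145.7143 = -0.161

-0.161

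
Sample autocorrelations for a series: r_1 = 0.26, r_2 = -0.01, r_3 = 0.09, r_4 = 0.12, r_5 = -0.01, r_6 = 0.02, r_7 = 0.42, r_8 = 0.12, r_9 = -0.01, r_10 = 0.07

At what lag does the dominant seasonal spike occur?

7

The largest autocorrelation is r_7 = 0.42; the remaining lags stay at or below 0.26.
The dominant spike at lag 7 indicates a seasonal period of 7.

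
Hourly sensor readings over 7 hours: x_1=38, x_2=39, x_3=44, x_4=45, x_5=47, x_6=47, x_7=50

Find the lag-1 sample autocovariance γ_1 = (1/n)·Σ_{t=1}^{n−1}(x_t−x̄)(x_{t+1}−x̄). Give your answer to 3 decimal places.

8.478

Mean x̄ = (38 + 39 + 44 + 45 + 47 + 47 + 50)/7 = 44.2857
Deviations: -6.2857, -5.2857, -0.2857, 0.7143, 2.7143, 2.7143, 5.7143
Σ_{t=1}^{6}(x_t−x̄)(x_{t+1}−x̄) = 59.3469
γ_1 = 59.3469 / 7 = 8.478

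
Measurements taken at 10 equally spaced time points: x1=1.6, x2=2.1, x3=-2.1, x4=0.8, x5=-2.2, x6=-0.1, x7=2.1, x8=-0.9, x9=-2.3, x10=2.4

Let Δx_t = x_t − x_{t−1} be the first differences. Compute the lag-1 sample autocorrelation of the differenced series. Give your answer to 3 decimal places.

First differences Δx: 0.5, -4.2, 2.9, -3.0, 2.1, 2.2, -3.0, -1.4, 4.7
Mean of differences = 0.0889
Numerator Σ(Δx_t−Δx̄)(Δx_{t+1}−Δx̄) = -33.2568
Denominator Σ(Δx_t−Δx̄)² = 77.5289
r_1(Δx) = -33.2568 / 77.5289 = -0.429

-0.429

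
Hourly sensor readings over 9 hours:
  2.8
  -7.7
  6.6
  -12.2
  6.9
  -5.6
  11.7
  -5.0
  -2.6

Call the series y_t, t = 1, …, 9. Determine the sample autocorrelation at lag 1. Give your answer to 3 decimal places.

Mean ȳ = (2.8 − 7.7 + 6.6 − 12.2 + 6.9 − 5.6 + 11.7 − 5.0 − 2.6)/9 = -0.5667
Numerator Σ_{t=1}^{8}(y_t−ȳ)(y_{t+1}−ȳ) = -390.0644
Denominator Σ(y_t−ȳ)² = 504.2600
r_1 = -390.0644 / 504.2600 = -0.774

-0.774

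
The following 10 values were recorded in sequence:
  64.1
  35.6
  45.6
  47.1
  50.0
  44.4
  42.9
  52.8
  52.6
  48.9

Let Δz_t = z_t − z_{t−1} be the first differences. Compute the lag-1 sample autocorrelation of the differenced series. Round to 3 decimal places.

First differences Δz: -28.5, 10.0, 1.5, 2.9, -5.6, -1.5, 9.9, -0.2, -3.7
Mean of differences = -1.6889
Numerator Σ(Δz_t−Δz̄)(Δz_{t+1}−Δz̄) = -263.7212
Denominator Σ(Δz_t−Δz̄)² = 1042.5889
r_1(Δz) = -263.7212 / 1042.5889 = -0.253

-0.253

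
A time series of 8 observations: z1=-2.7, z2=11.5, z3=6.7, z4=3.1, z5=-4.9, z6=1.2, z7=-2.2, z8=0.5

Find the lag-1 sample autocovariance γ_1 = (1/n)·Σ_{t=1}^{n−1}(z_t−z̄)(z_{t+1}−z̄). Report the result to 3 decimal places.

1.728

Mean z̄ = (-2.7 + 11.5 + 6.7 + 3.1 − 4.9 + 1.2 − 2.2 + 0.5)/8 = 1.6500
Deviations: -4.3500, 9.8500, 5.0500, 1.4500, -6.5500, -0.4500, -3.8500, -1.1500
Σ_{t=1}^{7}(z_t−z̄)(z_{t+1}−z̄) = 13.8275
γ_1 = 13.8275 / 8 = 1.728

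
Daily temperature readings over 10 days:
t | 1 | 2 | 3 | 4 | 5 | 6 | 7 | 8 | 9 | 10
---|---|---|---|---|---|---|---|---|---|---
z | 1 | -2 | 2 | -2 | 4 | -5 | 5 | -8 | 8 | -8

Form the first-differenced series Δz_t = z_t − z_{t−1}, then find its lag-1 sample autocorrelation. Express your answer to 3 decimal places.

First differences Δz: -3, 4, -4, 6, -9, 10, -13, 16, -16
Mean of differences = -1.0000
Numerator Σ(Δz_t−Δz̄)(Δz_{t+1}−Δz̄) = -781.0000
Denominator Σ(Δz_t−Δz̄)² = 930.0000
r_1(Δz) = -781.0000 / 930.0000 = -0.840

-0.840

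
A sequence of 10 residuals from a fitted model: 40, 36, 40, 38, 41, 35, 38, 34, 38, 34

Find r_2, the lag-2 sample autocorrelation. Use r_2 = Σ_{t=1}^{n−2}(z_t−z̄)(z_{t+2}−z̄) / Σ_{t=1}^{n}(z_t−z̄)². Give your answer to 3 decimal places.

0.618

Mean z̄ = (40 + 36 + 40 + 38 + 41 + 35 + 38 + 34 + 38 + 34)/10 = 37.4000
Numerator Σ_{t=1}^{8}(z_t−z̄)(z_{t+2}−z̄) = 36.0800
Denominator Σ(z_t−z̄)² = 58.4000
r_2 = 36.0800 / 58.4000 = 0.618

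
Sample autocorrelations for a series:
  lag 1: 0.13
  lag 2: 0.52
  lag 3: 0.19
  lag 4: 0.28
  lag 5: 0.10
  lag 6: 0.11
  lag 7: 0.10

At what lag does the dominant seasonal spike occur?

2

The largest autocorrelation is r_2 = 0.52, with a weaker echo at lag 4 (0.28); the remaining lags stay at or below 0.19.
The dominant spike at lag 2 indicates a seasonal period of 2.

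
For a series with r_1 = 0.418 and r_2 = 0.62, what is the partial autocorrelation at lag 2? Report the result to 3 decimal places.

φ_{22} = (r_2 − r_1²) / (1 − r_1²)
r_1² = (0.418)² = 0.174724
Numerator = 0.62 − 0.1747 = 0.4453; denominator = 1 − 0.1747 = 0.8253
φ_{22} = 0.4453 / 0.8253 = 0.540

0.540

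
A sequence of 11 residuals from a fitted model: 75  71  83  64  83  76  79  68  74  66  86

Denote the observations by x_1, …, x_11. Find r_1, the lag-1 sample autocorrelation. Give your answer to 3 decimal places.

Mean x̄ = (75 + 71 + 83 + 64 + 83 + 76 + 79 + 68 + 74 + 66 + 86)/11 = 75.0000
Numerator Σ_{t=1}^{10}(x_t−x̄)(x_{t+1}−x̄) = -307.0000
Denominator Σ(x_t−x̄)² = 534.0000
r_1 = -307.0000 / 534.0000 = -0.575

-0.575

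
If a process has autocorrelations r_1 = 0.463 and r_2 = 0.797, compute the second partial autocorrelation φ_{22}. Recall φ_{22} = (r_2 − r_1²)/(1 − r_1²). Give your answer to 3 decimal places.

0.742

φ_{22} = (r_2 − r_1²) / (1 − r_1²)
r_1² = (0.463)² = 0.214369
Numerator = 0.797 − 0.2144 = 0.5826; denominator = 1 − 0.2144 = 0.7856
φ_{22} = 0.5826 / 0.7856 = 0.742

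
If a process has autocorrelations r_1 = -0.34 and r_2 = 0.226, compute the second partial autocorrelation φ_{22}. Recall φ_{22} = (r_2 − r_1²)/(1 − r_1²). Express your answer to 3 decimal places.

0.125

φ_{22} = (r_2 − r_1²) / (1 − r_1²)
r_1² = (-0.34)² = 0.1156
Numerator = 0.226 − 0.1156 = 0.1104; denominator = 1 − 0.1156 = 0.8844
φ_{22} = 0.1104 / 0.8844 = 0.125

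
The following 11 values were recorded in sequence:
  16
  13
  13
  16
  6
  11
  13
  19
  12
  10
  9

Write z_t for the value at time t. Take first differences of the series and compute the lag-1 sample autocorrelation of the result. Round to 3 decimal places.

-0.373

First differences Δz: -3, 0, 3, -10, 5, 2, 6, -7, -2, -1
Mean of differences = -0.7000
Numerator Σ(Δz_t−Δz̄)(Δz_{t+1}−Δz̄) = -86.5900
Denominator Σ(Δz_t−Δz̄)² = 232.1000
r_1(Δz) = -86.5900 / 232.1000 = -0.373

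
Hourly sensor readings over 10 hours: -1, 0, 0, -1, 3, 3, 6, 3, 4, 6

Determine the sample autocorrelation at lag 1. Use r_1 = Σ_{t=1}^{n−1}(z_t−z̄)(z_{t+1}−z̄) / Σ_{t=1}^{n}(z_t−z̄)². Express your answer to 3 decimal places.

Mean z̄ = (-1 + 0 + 0 − 1 + 3 + 3 + 6 + 3 + 4 + 6)/10 = 2.3000
Numerator Σ_{t=1}^{9}(z_t−z̄)(z_{t+1}−z̄) = 31.3100
Denominator Σ(z_t−z̄)² = 64.1000
r_1 = 31.3100 / 64.1000 = 0.488

0.488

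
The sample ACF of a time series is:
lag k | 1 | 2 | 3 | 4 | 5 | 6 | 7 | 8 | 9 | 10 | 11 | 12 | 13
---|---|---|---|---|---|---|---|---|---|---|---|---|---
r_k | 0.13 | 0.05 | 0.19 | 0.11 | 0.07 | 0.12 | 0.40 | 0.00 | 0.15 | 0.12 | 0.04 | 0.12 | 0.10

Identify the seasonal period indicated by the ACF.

7

The largest autocorrelation is r_7 = 0.40; the remaining lags stay at or below 0.19.
The dominant spike at lag 7 indicates a seasonal period of 7.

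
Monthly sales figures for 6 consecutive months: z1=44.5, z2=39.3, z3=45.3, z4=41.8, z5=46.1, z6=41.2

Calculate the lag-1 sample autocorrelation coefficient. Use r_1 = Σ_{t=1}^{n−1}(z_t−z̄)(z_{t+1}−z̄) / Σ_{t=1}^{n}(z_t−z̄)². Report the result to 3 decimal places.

Mean z̄ = (44.5 + 39.3 + 45.3 + 41.8 + 46.1 + 41.2)/6 = 43.0333
Deviations from mean: 1.4667, -3.7333, 2.2667, -1.2333, 3.0667, -1.8333
Numerator Σ_{t=1}^{5}(z_t−z̄)(z_{t+1}−z̄) = -26.1378
Denominator Σ(z_t−z̄)² = 35.5133
r_1 = -26.1378 / 35.5133 = -0.736

-0.736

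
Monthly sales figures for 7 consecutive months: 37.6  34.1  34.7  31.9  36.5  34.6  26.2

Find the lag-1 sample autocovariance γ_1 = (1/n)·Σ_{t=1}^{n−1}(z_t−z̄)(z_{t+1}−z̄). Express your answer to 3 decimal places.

-1.281

Mean z̄ = (37.6 + 34.1 + 34.7 + 31.9 + 36.5 + 34.6 + 26.2)/7 = 33.6571
Deviations: 3.9429, 0.4429, 1.0429, -1.7571, 2.8429, 0.9429, -7.4571
Σ_{t=1}^{6}(z_t−z̄)(z_{t+1}−z̄) = -8.9704
γ_1 = -8.9704 / 7 = -1.281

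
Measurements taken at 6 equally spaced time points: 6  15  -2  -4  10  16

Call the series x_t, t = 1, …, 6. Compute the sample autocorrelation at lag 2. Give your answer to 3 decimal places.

-0.584

Mean x̄ = (6 + 15 − 2 − 4 + 10 + 16)/6 = 6.8333
Deviations from mean: -0.8333, 8.1667, -8.8333, -10.8333, 3.1667, 9.1667
Σ(x_t−x̄)(x_{t+2}−x̄) = (7.3611) + (-88.4722) + (-27.9722) + (-99.3056) = -208.3889
Denominator Σ(x_t−x̄)² = 356.8333
r_2 = -208.3889 / 356.8333 = -0.584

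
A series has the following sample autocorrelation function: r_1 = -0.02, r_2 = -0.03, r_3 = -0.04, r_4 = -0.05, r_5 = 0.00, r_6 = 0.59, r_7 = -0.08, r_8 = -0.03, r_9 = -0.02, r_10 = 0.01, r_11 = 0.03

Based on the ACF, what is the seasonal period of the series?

The largest autocorrelation is r_6 = 0.59; the remaining lags stay at or below 0.03.
The dominant spike at lag 6 indicates a seasonal period of 6.

6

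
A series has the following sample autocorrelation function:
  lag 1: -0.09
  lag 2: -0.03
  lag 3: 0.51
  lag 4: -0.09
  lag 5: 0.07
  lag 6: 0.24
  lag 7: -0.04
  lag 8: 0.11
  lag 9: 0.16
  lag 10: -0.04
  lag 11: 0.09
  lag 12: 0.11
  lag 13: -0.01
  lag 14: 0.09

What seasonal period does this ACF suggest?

The largest autocorrelation is r_3 = 0.51, with weaker echoes at lags 6 (0.24) and 9 (0.16); the remaining lags stay at or below 0.11.
The dominant spike at lag 3 indicates a seasonal period of 3.

3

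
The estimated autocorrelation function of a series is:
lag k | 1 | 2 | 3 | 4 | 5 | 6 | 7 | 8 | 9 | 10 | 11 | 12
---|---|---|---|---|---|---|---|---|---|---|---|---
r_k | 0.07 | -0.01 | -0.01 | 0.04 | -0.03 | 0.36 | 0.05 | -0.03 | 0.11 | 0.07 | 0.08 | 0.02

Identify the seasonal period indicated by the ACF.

The largest autocorrelation is r_6 = 0.36; the remaining lags stay at or below 0.11.
The dominant spike at lag 6 indicates a seasonal period of 6.

6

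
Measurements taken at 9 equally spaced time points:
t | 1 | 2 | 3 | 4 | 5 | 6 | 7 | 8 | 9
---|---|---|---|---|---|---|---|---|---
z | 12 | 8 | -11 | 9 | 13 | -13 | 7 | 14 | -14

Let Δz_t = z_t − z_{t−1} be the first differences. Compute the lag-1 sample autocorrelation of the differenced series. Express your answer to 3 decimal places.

-0.342

First differences Δz: -4, -19, 20, 4, -26, 20, 7, -28
Mean of differences = -3.2500
Numerator Σ(Δz_t−Δz̄)(Δz_{t+1}−Δz̄) = -895.0625
Denominator Σ(Δz_t−Δz̄)² = 2617.5000
r_1(Δz) = -895.0625 / 2617.5000 = -0.342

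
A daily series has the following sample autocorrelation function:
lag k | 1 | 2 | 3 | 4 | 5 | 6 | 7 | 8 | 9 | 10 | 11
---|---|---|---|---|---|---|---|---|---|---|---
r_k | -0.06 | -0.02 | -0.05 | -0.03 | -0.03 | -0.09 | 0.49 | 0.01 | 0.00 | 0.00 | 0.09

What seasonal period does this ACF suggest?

The largest autocorrelation is r_7 = 0.49; the remaining lags stay at or below 0.09.
The dominant spike at lag 7 indicates a seasonal period of 7.

7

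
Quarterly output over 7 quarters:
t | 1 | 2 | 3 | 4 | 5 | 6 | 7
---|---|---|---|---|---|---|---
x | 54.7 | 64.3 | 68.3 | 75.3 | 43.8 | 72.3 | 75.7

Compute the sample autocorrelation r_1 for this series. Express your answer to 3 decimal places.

Mean x̄ = (54.7 + 64.3 + 68.3 + 75.3 + 43.8 + 72.3 + 75.7)/7 = 64.9143
Deviations from mean: -10.2143, -0.6143, 3.3857, 10.3857, -21.1143, 7.3857, 10.7857
Numerator Σ_{t=1}^{6}(x_t−x̄)(x_{t+1}−x̄) = -256.2131
Denominator Σ(x_t−x̄)² = 840.7286
r_1 = -256.2131 / 840.7286 = -0.305

-0.305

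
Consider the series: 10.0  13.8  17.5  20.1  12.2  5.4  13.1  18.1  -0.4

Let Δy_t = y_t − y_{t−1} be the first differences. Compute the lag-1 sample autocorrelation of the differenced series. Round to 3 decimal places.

-0.082

First differences Δy: 3.8, 3.7, 2.6, -7.9, -6.8, 7.7, 5.0, -18.5
Mean of differences = -1.3000
Numerator Σ(Δy_t−Δȳ)(Δy_{t+1}−Δȳ) = -45.6000
Denominator Σ(Δy_t−Δȳ)² = 556.5600
r_1(Δy) = -45.6000 / 556.5600 = -0.082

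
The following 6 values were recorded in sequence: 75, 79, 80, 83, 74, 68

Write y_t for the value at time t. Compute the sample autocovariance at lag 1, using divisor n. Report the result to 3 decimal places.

5.458

Mean ȳ = (75 + 79 + 80 + 83 + 74 + 68)/6 = 76.5000
Deviations: -1.5000, 2.5000, 3.5000, 6.5000, -2.5000, -8.5000
Σ_{t=1}^{5}(y_t−ȳ)(y_{t+1}−ȳ) = 32.7500
γ_1 = 32.7500 / 6 = 5.458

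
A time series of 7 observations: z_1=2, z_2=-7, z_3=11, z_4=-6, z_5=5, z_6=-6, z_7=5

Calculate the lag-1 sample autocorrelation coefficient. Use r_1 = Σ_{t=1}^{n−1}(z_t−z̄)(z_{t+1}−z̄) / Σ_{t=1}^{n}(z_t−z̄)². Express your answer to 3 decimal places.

Mean z̄ = (2 − 7 + 11 − 6 + 5 − 6 + 5)/7 = 0.5714
Deviations from mean: 1.4286, -7.5714, 10.4286, -6.5714, 4.4286, -6.5714, 4.4286
Σ(z_t−z̄)(z_{t+1}−z̄) = (-10.8163) + (-78.9592) + (-68.5306) + (-29.1020) + (-29.1020) + (-29.1020) = -245.6122
Denominator Σ(z_t−z̄)² = 293.7143
r_1 = -245.6122 / 293.7143 = -0.836

-0.836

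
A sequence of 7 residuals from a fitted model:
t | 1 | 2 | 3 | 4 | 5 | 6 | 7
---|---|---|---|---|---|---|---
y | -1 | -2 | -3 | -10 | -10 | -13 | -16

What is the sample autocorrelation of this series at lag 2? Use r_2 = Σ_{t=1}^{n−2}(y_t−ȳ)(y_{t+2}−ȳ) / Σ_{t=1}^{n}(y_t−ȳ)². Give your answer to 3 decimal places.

Mean ȳ = (-1 − 2 − 3 − 10 − 10 − 13 − 16)/7 = -7.8571
Σ(y_t−ȳ)(y_{t+2}−ȳ) = (33.3061) + (-12.5510) + (-10.4082) + (11.0204) + (17.4490) = 38.8163
Denominator Σ(y_t−ȳ)² = 206.8571
r_2 = 38.8163 / 206.8571 = 0.188

0.188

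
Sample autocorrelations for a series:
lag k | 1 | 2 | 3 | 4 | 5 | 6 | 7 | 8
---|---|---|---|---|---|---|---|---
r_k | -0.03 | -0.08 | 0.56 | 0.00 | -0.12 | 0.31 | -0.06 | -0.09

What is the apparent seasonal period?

3

The largest autocorrelation is r_3 = 0.56, with a weaker echo at lag 6 (0.31); the remaining lags stay at or below 0.00.
The dominant spike at lag 3 indicates a seasonal period of 3.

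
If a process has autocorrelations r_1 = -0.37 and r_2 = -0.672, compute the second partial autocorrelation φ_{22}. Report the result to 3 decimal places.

-0.937

φ_{22} = (r_2 − r_1²) / (1 − r_1²)
r_1² = (-0.37)² = 0.1369
Numerator = -0.672 − 0.1369 = -0.8089; denominator = 1 − 0.1369 = 0.8631
φ_{22} = -0.8089 / 0.8631 = -0.937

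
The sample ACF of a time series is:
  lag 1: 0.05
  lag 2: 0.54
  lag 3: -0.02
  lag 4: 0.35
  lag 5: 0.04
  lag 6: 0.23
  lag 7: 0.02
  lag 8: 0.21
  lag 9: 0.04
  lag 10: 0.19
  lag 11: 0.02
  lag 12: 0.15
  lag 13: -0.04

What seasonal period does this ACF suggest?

The largest autocorrelation is r_2 = 0.54, with weaker echoes at lags 4 (0.35), 6 (0.23), 8 (0.21), 10 (0.19) and 12 (0.15); the remaining lags stay at or below 0.05.
The dominant spike at lag 2 indicates a seasonal period of 2.

2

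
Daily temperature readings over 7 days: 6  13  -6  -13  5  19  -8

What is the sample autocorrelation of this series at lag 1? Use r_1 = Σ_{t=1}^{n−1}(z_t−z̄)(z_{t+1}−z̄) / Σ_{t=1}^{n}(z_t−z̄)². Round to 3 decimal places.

-0.110

Mean z̄ = (6 + 13 − 6 − 13 + 5 + 19 − 8)/7 = 2.2857
Σ(z_t−z̄)(z_{t+1}−z̄) = (39.7959) + (-88.7755) + (126.6531) + (-41.4898) + (45.3673) + (-171.9184) = -90.3673
Denominator Σ(z_t−z̄)² = 823.4286
r_1 = -90.3673 / 823.4286 = -0.110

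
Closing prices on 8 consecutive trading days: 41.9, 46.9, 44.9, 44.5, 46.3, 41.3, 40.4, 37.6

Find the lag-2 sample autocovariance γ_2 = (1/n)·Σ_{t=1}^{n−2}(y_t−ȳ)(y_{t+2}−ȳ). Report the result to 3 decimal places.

1.025

Mean ȳ = (41.9 + 46.9 + 44.9 + 44.5 + 46.3 + 41.3 + 40.4 + 37.6)/8 = 42.9750
Deviations: -1.0750, 3.9250, 1.9250, 1.5250, 3.3250, -1.6750, -2.5750, -5.3750
Σ_{t=1}^{6}(y_t−ȳ)(y_{t+2}−ȳ) = 8.2038
γ_2 = 8.2038 / 8 = 1.025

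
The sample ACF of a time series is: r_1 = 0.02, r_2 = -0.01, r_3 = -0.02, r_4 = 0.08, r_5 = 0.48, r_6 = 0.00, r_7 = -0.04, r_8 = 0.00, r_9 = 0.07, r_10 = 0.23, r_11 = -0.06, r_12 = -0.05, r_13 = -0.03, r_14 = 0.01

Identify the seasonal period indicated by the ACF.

5

The largest autocorrelation is r_5 = 0.48, with a weaker echo at lag 10 (0.23); the remaining lags stay at or below 0.08.
The dominant spike at lag 5 indicates a seasonal period of 5.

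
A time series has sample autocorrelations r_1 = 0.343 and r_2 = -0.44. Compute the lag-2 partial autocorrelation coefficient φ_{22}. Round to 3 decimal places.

-0.632

φ_{22} = (r_2 − r_1²) / (1 − r_1²)
r_1² = (0.343)² = 0.117649
Numerator = -0.44 − 0.1176 = -0.5576; denominator = 1 − 0.1176 = 0.8824
φ_{22} = -0.5576 / 0.8824 = -0.632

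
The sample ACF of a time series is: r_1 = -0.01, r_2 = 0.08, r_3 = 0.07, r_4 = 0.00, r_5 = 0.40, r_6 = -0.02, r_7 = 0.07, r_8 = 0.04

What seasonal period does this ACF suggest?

5

The largest autocorrelation is r_5 = 0.40; the remaining lags stay at or below 0.08.
The dominant spike at lag 5 indicates a seasonal period of 5.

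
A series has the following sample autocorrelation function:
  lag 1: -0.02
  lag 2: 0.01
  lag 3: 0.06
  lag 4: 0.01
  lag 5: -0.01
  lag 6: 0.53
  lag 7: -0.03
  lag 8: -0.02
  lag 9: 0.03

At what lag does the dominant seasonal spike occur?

6

The largest autocorrelation is r_6 = 0.53; the remaining lags stay at or below 0.06.
The dominant spike at lag 6 indicates a seasonal period of 6.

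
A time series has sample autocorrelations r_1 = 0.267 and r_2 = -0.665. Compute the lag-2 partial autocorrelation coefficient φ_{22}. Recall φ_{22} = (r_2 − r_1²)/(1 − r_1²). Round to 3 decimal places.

-0.793

φ_{22} = (r_2 − r_1²) / (1 − r_1²)
r_1² = (0.267)² = 0.071289
Numerator = -0.665 − 0.0713 = -0.7363; denominator = 1 − 0.0713 = 0.9287
φ_{22} = -0.7363 / 0.9287 = -0.793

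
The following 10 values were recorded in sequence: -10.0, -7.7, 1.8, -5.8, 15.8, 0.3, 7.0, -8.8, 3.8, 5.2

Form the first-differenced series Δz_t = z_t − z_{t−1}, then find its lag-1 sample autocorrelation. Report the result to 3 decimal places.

First differences Δz: 2.3, 9.5, -7.6, 21.6, -15.5, 6.7, -15.8, 12.6, 1.4
Mean of differences = 1.6889
Numerator Σ(Δz_t−Δz̄)(Δz_{t+1}−Δz̄) = -962.7346
Denominator Σ(Δz_t−Δz̄)² = 1289.6889
r_1(Δz) = -962.7346 / 1289.6889 = -0.746

-0.746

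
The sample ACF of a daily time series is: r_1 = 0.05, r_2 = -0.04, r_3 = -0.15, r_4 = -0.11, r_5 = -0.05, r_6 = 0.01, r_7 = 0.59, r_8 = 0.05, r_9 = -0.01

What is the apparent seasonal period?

7

The largest autocorrelation is r_7 = 0.59; the remaining lags stay at or below 0.05.
The dominant spike at lag 7 indicates a seasonal period of 7.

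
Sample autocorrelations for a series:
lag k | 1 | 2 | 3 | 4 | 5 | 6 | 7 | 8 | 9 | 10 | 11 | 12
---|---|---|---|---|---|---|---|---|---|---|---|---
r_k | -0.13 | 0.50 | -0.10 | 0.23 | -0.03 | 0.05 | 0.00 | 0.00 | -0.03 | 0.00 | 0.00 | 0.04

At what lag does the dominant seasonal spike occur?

The largest autocorrelation is r_2 = 0.50, with a weaker echo at lag 4 (0.23); the remaining lags stay at or below 0.05.
The dominant spike at lag 2 indicates a seasonal period of 2.

2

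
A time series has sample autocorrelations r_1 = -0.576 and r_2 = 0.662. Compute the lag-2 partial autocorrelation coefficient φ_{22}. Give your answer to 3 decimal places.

φ_{22} = (r_2 − r_1²) / (1 − r_1²)
r_1² = (-0.576)² = 0.331776
Numerator = 0.662 − 0.3318 = 0.3302; denominator = 1 − 0.3318 = 0.6682
φ_{22} = 0.3302 / 0.6682 = 0.494

0.494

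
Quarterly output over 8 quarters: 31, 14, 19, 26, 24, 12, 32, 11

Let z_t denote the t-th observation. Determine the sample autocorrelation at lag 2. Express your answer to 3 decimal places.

Mean z̄ = (31 + 14 + 19 + 26 + 24 + 12 + 32 + 11)/8 = 21.1250
Σ(z_t−z̄)(z_{t+2}−z̄) = (-20.9844) + (-34.7344) + (-6.1094) + (-44.4844) + (31.2656) + (92.3906) = 17.3438
Denominator Σ(z_t−z̄)² = 488.8750
r_2 = 17.3438 / 488.8750 = 0.035

0.035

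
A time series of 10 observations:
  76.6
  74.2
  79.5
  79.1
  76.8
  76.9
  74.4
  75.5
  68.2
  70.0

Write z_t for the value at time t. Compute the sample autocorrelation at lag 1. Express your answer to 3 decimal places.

Mean z̄ = (76.6 + 74.2 + 79.5 + 79.1 + 76.8 + 76.9 + 74.4 + 75.5 + 68.2 + 70.0)/10 = 75.1200
Numerator Σ_{t=1}^{9}(z_t−z̄)(z_{t+1}−z̄) = 52.9636
Denominator Σ(z_t−z̄)² = 118.8160
r_1 = 52.9636 / 118.8160 = 0.446

0.446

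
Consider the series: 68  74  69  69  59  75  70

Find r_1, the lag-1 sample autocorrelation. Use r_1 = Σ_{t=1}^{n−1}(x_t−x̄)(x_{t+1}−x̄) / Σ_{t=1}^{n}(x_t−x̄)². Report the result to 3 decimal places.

Mean x̄ = (68 + 74 + 69 + 69 + 59 + 75 + 70)/7 = 69.1429
Deviations from mean: -1.1429, 4.8571, -0.1429, -0.1429, -10.1429, 5.8571, 0.8571
Σ(x_t−x̄)(x_{t+1}−x̄) = (-5.5510) + (-0.6939) + (0.0204) + (1.4490) + (-59.4082) + (5.0204) = -59.1633
Denominator Σ(x_t−x̄)² = 162.8571
r_1 = -59.1633 / 162.8571 = -0.363

-0.363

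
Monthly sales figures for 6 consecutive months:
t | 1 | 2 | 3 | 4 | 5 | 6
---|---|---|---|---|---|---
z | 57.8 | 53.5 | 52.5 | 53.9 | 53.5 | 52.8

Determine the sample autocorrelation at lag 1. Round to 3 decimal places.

-0.019

Mean z̄ = (57.8 + 53.5 + 52.5 + 53.9 + 53.5 + 52.8)/6 = 54.0000
Σ(z_t−z̄)(z_{t+1}−z̄) = (-1.9000) + (0.7500) + (0.1500) + (0.0500) + (0.6000) = -0.3500
Denominator Σ(z_t−z̄)² = 18.6400
r_1 = -0.3500 / 18.6400 = -0.019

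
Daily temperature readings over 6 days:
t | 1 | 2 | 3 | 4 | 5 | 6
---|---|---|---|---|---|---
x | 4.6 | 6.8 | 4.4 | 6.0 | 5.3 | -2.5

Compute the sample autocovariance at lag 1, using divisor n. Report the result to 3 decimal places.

Mean x̄ = (4.6 + 6.8 + 4.4 + 6.0 + 5.3 − 2.5)/6 = 4.1000
Σ_{t=1}^{5}(x_t−x̄)(x_{t+1}−x̄) = -2.9100
γ_1 = -2.9100 / 6 = -0.485

-0.485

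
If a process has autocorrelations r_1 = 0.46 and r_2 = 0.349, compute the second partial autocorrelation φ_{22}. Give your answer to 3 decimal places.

φ_{22} = (r_2 − r_1²) / (1 − r_1²)
r_1² = (0.46)² = 0.2116
Numerator = 0.349 − 0.2116 = 0.1374; denominator = 1 − 0.2116 = 0.7884
φ_{22} = 0.1374 / 0.7884 = 0.174

0.174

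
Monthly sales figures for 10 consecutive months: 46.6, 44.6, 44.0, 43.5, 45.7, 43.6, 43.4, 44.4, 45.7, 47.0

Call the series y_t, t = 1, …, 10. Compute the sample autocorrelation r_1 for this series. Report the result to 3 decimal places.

Mean ȳ = (46.6 + 44.6 + 44.0 + 43.5 + 45.7 + 43.6 + 43.4 + 44.4 + 45.7 + 47.0)/10 = 44.8500
Numerator Σ_{t=1}^{9}(y_t−ȳ)(y_{t+1}−ȳ) = 2.6225
Denominator Σ(y_t−ȳ)² = 15.6050
r_1 = 2.6225 / 15.6050 = 0.168

0.168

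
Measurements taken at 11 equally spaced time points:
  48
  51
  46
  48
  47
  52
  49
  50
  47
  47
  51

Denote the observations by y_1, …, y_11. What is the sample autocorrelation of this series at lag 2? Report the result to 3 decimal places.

Mean ȳ = (48 + 51 + 46 + 48 + 47 + 52 + 49 + 50 + 47 + 47 + 51)/11 = 48.7273
Numerator Σ_{t=1}^{9}(y_t−ȳ)(y_{t+2}−ȳ) = -0.2397
Denominator Σ(y_t−ȳ)² = 40.1818
r_2 = -0.2397 / 40.1818 = -0.006

-0.006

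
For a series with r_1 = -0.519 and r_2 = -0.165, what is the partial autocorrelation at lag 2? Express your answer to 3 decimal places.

-0.594

φ_{22} = (r_2 − r_1²) / (1 − r_1²)
r_1² = (-0.519)² = 0.269361
Numerator = -0.165 − 0.2694 = -0.4344; denominator = 1 − 0.2694 = 0.7306
φ_{22} = -0.4344 / 0.7306 = -0.594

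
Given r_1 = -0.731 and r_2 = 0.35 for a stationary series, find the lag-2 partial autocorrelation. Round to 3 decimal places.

φ_{22} = (r_2 − r_1²) / (1 − r_1²)
r_1² = (-0.731)² = 0.534361
Numerator = 0.35 − 0.5344 = -0.1844; denominator = 1 − 0.5344 = 0.4656
φ_{22} = -0.1844 / 0.4656 = -0.396

-0.396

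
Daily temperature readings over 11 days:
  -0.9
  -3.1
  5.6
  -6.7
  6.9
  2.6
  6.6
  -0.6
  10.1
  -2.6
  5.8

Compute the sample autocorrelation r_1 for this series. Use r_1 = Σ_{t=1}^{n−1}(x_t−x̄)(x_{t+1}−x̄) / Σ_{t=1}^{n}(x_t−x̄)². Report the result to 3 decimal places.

-0.578

Mean x̄ = (-0.9 − 3.1 + 5.6 − 6.7 + 6.9 + 2.6 + 6.6 − 0.6 + 10.1 − 2.6 + 5.8)/11 = 2.1545
Numerator Σ_{t=1}^{10}(x_t−x̄)(x_{t+1}−x̄) = -159.7275
Denominator Σ(x_t−x̄)² = 276.3073
r_1 = -159.7275 / 276.3073 = -0.578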